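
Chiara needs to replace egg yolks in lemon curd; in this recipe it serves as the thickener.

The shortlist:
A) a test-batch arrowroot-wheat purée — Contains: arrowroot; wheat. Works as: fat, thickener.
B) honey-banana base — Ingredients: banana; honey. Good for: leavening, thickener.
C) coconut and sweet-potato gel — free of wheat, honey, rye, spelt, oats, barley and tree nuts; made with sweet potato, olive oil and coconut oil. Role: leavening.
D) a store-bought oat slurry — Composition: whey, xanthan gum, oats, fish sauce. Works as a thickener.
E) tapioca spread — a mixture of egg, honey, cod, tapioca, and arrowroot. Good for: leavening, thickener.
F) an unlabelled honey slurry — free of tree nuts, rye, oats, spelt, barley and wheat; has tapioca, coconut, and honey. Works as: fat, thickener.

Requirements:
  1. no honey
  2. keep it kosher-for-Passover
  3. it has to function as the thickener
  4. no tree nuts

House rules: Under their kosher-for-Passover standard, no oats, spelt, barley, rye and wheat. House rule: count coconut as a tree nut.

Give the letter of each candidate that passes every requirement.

none

A: has wheat, so not kosher-for-Passover — reject
B: has honey, so not honey-free — out
C: not usable as a thickener; has coconut oil, so not tree-nut-free — no
D: has oats, so not kosher-for-Passover — reject
E: has honey, so not honey-free — no
F: has honey, so not honey-free; has coconut, so not tree-nut-free — no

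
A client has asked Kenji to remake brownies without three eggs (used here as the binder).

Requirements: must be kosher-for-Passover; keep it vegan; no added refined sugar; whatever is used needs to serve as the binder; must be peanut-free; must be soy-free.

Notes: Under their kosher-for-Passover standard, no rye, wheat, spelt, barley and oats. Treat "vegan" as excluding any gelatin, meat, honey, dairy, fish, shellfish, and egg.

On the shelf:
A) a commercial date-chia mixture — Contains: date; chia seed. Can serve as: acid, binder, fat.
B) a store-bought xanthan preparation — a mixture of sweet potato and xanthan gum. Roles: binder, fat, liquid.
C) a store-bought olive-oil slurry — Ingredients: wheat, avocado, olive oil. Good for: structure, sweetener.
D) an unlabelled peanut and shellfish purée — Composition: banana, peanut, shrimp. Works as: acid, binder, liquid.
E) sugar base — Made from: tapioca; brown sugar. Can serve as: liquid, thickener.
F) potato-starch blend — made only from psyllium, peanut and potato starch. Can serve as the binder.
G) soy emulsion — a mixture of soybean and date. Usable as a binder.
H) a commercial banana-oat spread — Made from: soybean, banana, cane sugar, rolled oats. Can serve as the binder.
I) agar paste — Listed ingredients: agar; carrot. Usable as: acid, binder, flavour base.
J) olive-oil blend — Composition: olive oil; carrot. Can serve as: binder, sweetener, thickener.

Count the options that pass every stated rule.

A: every rule checks out — keep
B: only xanthan gum and sweet potato; none excluded — OK
C: not usable as a binder; has wheat, so not kosher-for-Passover — reject
D: has shrimp, so not vegan; has peanut, so not peanut-free — no
E: not usable as a binder; has brown sugar, so not no-added-sugar — no
F: has peanut, so not peanut-free — no
G: has soybean, so not soy-free — reject
H: has rolled oats, so not kosher-for-Passover; has cane sugar, so not no-added-sugar (and 1 more) — no
I: only carrot and agar; none excluded — keep
J: all constraints satisfied — OK

4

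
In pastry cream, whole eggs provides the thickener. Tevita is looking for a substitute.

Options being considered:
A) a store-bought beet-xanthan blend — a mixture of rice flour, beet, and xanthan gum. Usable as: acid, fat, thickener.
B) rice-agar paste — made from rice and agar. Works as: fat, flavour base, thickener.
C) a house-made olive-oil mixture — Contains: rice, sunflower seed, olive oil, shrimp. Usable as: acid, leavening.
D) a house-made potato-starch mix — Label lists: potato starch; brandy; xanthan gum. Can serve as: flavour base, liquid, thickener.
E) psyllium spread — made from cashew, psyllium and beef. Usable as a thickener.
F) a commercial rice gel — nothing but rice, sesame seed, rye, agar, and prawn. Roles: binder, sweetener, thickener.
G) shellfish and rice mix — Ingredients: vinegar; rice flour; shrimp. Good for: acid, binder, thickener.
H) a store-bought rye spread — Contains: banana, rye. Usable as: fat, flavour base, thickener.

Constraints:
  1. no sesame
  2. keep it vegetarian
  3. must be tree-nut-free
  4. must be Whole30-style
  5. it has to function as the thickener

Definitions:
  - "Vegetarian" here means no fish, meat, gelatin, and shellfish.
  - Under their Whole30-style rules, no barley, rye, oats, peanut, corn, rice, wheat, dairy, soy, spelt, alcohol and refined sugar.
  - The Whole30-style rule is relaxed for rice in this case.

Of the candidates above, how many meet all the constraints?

A: rice is permitted under the Whole30-style carve-out; nothing else excluded — keep
B: rice is permitted under the Whole30-style carve-out; nothing else excluded — valid
C: not usable as a thickener; has shrimp, so not vegetarian — out
D: has brandy, so not Whole30-style — out
E: has beef, so not vegetarian; has cashew, so not tree-nut-free — out
F: has prawn, so not vegetarian; has rye, so not Whole30-style (and 1 more) — no
G: has shrimp, so not vegetarian — out
H: has rye, so not Whole30-style — reject

2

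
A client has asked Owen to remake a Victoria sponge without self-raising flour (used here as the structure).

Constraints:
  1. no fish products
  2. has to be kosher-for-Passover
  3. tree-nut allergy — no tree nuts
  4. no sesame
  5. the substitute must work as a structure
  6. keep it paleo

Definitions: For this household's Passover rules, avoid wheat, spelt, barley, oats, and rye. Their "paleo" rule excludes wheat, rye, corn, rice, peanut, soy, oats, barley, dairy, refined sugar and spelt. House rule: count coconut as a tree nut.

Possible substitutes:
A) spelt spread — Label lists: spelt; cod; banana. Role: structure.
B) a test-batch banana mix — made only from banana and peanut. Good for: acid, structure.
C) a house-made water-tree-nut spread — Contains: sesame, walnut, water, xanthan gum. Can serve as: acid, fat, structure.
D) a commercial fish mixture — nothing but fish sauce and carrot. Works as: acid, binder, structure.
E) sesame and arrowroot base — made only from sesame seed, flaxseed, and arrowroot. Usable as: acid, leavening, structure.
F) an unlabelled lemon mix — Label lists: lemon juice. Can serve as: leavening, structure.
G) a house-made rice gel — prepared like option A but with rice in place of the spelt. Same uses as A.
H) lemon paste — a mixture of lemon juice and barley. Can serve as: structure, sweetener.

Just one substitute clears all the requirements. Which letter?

A: has spelt, so not kosher-for-Passover; has spelt, so not paleo (and 1 more) — out
B: has peanut, so not paleo — reject
C: has walnut, so not tree-nut-free; has sesame, so not sesame-free — out
D: has fish sauce, so not fish-free — no
E: has sesame seed, so not sesame-free — no
F: every rule checks out — OK
G: has rice, so not paleo; has cod, so not fish-free — reject
H: has barley, so not kosher-for-Passover; has barley, so not paleo — reject

F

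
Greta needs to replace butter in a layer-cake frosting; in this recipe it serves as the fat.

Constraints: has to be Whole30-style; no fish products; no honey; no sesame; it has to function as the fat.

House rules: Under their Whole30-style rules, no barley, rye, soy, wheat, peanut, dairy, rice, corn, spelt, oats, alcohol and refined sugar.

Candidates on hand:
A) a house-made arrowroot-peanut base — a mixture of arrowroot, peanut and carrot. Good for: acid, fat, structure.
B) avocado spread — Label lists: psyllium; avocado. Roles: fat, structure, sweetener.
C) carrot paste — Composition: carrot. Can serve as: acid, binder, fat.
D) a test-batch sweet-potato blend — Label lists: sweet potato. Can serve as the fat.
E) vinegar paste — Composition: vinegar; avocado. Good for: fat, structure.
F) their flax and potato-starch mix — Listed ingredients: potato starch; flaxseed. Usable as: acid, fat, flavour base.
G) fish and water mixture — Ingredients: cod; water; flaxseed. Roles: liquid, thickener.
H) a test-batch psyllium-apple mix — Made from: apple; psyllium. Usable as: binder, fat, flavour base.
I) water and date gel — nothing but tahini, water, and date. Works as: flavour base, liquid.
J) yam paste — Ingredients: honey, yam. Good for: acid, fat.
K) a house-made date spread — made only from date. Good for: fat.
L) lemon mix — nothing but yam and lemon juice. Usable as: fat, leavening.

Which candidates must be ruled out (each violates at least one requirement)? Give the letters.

A, G, I, J

A: has peanut, so not Whole30-style — reject
B: only psyllium and avocado; none excluded — valid
C: only carrot; none excluded — OK
D: only sweet potato; none excluded — OK
E: no fish, Whole30-style — valid
F: no honey, no fish — OK
G: not usable as a fat; has cod, so not fish-free — out
H: only psyllium and apple; none excluded — OK
I: not usable as a fat; has tahini, so not sesame-free — no
J: has honey, so not honey-free — out
K: only date; none excluded — keep
L: all constraints satisfied — OK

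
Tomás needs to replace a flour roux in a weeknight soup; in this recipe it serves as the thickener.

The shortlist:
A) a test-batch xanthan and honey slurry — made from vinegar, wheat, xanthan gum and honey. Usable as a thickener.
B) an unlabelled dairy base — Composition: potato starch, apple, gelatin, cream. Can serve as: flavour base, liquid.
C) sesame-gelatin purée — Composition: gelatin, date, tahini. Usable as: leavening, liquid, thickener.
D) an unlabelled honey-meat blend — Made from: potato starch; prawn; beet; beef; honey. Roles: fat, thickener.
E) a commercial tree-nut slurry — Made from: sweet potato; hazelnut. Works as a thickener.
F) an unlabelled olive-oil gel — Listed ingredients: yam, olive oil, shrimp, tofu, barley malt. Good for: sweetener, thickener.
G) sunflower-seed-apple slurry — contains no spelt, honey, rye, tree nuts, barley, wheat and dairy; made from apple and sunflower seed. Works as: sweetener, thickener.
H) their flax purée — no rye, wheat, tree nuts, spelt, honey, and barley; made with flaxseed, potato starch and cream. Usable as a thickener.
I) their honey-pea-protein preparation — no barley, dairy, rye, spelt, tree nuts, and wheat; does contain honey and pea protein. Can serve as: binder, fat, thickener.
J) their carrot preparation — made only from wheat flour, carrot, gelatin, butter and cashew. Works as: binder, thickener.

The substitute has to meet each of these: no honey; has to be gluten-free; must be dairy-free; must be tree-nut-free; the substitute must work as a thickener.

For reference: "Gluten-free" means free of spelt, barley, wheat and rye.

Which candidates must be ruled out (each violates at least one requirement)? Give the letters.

A: has wheat, so not gluten-free; has honey, so not honey-free — no
B: not usable as a thickener; has cream, so not dairy-free — out
C: all constraints satisfied — keep
D: has honey, so not honey-free — reject
E: has hazelnut, so not tree-nut-free — reject
F: has barley malt, so not gluten-free — reject
G: nothing on the exclusion list — OK
H: has cream, so not dairy-free — out
I: has honey, so not honey-free — no
J: has wheat flour, so not gluten-free; has butter, so not dairy-free (and 1 more) — reject

A, B, D, E, F, H, I, J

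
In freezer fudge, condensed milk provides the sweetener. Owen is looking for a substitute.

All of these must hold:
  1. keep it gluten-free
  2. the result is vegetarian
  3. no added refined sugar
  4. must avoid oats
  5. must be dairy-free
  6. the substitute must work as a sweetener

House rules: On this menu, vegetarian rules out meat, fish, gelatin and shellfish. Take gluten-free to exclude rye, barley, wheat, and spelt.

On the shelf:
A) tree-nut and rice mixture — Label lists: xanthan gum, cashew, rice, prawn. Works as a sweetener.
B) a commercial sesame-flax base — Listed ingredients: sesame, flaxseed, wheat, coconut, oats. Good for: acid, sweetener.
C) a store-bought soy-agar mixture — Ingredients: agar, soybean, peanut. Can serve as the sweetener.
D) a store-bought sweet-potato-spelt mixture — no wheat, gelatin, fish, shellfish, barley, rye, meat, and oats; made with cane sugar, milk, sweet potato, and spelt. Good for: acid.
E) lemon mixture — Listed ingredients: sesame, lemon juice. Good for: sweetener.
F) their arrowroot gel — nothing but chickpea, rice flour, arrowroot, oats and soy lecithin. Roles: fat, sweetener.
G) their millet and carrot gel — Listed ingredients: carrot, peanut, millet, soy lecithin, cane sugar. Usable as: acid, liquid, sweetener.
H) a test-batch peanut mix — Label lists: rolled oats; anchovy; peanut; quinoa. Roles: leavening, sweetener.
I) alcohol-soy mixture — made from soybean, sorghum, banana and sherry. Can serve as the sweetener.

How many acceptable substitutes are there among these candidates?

A: has prawn, so not vegetarian — out
B: has wheat, so not gluten-free; has oats, so not oat-free — no
C: only peanut, soybean and agar; none excluded — keep
D: not usable as a sweetener; has spelt, so not gluten-free (and 2 more) — out
E: gluten-free, vegetarian — valid
F: has oats, so not oat-free — out
G: has cane sugar, so not no-added-sugar — no
H: has anchovy, so not vegetarian; has rolled oats, so not oat-free — out
I: nothing on the exclusion list — OK

3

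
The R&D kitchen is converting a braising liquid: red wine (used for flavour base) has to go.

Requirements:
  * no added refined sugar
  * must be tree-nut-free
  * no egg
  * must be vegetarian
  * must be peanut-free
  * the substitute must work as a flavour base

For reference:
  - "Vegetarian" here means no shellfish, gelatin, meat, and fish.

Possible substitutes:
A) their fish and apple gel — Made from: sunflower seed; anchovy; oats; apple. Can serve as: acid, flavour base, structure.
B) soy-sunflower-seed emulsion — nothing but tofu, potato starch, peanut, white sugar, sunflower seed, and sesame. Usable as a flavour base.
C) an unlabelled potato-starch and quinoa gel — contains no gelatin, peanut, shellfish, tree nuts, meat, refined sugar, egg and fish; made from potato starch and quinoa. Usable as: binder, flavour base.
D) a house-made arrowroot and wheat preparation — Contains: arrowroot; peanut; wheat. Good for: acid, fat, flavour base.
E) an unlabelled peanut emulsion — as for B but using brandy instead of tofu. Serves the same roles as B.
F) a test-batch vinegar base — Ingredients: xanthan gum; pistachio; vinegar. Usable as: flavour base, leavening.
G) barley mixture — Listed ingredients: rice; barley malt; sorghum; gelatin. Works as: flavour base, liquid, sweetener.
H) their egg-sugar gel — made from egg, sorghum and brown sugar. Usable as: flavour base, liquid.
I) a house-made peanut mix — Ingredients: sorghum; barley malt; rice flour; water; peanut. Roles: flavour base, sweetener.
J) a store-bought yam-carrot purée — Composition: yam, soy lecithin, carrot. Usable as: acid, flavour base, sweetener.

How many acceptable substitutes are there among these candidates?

2

A: has anchovy, so not vegetarian — no
B: has white sugar, so not no-added-sugar; has peanut, so not peanut-free — out
C: no egg, no refined sugar — OK
D: has peanut, so not peanut-free — no
E: has white sugar, so not no-added-sugar; has peanut, so not peanut-free — out
F: has pistachio, so not tree-nut-free — out
G: has gelatin, so not vegetarian — reject
H: has brown sugar, so not no-added-sugar; has egg, so not egg-free — out
I: has peanut, so not peanut-free — no
J: all constraints satisfied — keep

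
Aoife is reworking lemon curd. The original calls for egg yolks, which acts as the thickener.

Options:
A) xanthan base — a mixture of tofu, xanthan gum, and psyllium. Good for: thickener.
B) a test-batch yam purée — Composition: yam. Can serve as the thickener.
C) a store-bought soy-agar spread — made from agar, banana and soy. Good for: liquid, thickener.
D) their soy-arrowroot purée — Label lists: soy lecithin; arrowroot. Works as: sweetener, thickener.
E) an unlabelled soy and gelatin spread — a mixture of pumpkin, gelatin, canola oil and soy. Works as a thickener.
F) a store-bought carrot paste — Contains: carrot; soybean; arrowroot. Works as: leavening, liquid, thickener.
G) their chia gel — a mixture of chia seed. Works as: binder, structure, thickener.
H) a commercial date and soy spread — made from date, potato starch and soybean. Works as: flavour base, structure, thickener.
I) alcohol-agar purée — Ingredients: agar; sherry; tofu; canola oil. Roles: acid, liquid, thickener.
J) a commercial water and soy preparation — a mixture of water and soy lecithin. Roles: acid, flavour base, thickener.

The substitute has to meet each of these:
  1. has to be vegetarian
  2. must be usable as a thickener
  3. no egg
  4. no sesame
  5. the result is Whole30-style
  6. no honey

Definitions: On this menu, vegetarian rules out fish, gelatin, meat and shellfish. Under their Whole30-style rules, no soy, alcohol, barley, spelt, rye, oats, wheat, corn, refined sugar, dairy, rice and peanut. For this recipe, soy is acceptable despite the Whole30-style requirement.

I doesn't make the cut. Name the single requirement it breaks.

Whole30-style

usable as a thickener: satisfied
vegetarian: satisfied
Whole30-style: has sherry — fails
egg-free: satisfied
sesame-free: satisfied
honey-free: satisfied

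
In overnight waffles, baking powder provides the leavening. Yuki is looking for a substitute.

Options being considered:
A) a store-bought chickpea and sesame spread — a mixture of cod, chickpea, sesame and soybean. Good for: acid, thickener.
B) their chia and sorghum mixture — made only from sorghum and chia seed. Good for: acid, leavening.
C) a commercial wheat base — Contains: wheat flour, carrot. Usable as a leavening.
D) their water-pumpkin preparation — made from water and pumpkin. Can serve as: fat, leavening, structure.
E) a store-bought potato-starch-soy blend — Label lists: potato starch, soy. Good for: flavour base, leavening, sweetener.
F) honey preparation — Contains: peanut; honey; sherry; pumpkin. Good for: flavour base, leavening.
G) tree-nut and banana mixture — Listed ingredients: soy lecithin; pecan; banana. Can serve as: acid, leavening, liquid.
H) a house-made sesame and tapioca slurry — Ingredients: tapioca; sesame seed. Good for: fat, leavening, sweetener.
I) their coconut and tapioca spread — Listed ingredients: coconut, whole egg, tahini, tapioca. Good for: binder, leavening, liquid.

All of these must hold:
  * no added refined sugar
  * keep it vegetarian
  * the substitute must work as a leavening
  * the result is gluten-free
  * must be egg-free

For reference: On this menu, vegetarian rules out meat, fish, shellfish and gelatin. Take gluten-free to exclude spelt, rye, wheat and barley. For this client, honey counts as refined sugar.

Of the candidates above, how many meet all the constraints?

A: not usable as a leavening; has cod, so not vegetarian — no
B: only chia seed and sorghum; none excluded — valid
C: has wheat flour, so not gluten-free — no
D: only water and pumpkin; none excluded — OK
E: vegetarian, gluten-free — keep
F: has honey, so not no-added-sugar — out
G: every rule checks out — keep
H: every rule checks out — keep
I: has whole egg, so not egg-free — out

5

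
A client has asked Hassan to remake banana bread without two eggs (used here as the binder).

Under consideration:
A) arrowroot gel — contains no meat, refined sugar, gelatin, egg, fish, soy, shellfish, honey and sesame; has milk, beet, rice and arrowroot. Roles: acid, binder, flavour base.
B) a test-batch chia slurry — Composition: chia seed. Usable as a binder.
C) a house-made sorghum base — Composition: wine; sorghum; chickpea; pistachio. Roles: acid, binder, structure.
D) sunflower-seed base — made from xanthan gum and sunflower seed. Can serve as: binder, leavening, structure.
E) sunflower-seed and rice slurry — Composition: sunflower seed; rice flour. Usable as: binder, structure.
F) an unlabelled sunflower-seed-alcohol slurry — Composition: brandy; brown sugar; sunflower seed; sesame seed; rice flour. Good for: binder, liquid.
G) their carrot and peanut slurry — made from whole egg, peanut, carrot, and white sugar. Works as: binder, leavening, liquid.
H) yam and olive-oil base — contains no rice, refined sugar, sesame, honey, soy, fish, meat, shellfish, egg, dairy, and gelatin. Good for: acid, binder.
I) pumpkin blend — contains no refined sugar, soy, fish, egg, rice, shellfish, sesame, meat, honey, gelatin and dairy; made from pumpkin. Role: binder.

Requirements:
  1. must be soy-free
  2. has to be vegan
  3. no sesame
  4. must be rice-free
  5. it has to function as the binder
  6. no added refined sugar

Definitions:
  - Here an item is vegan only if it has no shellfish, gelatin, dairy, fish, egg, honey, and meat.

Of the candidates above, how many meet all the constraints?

5

A: has milk, so not vegan; has rice, so not rice-free — out
B: all constraints satisfied — keep
C: works as a binder, no rice, no refined sugar — keep
D: works as a binder, no refined sugar, vegan — valid
E: has rice flour, so not rice-free — out
F: has rice flour, so not rice-free; has sesame seed, so not sesame-free (and 1 more) — no
G: has whole egg, so not vegan; has white sugar, so not no-added-sugar — reject
H: no sesame, no soy — OK
I: works as a binder, no refined sugar, vegan — keep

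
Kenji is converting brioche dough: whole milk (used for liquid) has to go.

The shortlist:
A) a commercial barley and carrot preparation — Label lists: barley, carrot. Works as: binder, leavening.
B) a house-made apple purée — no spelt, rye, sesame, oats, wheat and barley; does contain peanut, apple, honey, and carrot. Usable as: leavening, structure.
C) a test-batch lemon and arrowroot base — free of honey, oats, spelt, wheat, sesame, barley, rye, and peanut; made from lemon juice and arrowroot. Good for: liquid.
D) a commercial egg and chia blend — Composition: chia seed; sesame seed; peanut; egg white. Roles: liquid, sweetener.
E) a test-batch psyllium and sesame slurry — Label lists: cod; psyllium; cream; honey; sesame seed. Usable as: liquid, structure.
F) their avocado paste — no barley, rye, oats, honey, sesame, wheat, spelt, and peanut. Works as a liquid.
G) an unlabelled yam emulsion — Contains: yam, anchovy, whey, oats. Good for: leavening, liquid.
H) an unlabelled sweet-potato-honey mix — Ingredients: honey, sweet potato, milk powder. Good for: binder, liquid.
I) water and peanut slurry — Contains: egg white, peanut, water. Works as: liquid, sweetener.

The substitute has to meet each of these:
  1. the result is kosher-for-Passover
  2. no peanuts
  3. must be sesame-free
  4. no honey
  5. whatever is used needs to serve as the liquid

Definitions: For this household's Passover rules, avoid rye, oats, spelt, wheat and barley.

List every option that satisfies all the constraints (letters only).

A: not usable as a liquid; has barley, so not kosher-for-Passover — no
B: not usable as a liquid; has honey, so not honey-free (and 1 more) — out
C: works as a liquid, kosher-for-Passover, no sesame — keep
D: has peanut, so not peanut-free; has sesame seed, so not sesame-free — no
E: has honey, so not honey-free; has sesame seed, so not sesame-free — out
F: nothing on the exclusion list — valid
G: has oats, so not kosher-for-Passover — out
H: has honey, so not honey-free — no
I: has peanut, so not peanut-free — no

C, F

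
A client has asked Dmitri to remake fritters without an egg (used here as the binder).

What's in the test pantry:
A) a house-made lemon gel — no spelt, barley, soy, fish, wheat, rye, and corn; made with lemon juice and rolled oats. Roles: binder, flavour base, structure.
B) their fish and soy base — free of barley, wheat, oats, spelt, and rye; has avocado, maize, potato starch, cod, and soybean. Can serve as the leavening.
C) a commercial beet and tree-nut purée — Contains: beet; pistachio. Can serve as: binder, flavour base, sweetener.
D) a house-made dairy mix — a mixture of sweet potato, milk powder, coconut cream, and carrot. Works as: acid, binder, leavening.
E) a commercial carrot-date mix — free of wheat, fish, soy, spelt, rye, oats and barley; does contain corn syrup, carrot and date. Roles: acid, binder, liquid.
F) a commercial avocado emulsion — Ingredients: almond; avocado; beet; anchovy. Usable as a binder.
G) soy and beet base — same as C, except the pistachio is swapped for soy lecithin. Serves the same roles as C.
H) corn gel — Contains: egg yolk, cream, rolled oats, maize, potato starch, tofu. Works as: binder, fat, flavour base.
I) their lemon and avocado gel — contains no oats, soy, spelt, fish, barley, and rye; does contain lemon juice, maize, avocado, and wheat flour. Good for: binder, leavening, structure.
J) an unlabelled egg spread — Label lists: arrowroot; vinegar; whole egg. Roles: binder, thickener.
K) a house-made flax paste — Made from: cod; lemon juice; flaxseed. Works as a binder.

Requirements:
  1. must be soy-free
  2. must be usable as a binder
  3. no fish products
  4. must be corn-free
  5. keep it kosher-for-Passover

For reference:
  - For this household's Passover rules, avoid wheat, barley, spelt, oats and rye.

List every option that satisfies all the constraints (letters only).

C, D, J

A: has rolled oats, so not kosher-for-Passover — out
B: not usable as a binder; has soybean, so not soy-free (and 2 more) — out
C: only pistachio and beet; none excluded — valid
D: nothing on the exclusion list — keep
E: has corn syrup, so not corn-free — no
F: has anchovy, so not fish-free — no
G: has soy lecithin, so not soy-free — no
H: has rolled oats, so not kosher-for-Passover; has tofu, so not soy-free (and 1 more) — out
I: has wheat flour, so not kosher-for-Passover; has maize, so not corn-free — no
J: works as a binder, no fish, no soy — valid
K: has cod, so not fish-free — out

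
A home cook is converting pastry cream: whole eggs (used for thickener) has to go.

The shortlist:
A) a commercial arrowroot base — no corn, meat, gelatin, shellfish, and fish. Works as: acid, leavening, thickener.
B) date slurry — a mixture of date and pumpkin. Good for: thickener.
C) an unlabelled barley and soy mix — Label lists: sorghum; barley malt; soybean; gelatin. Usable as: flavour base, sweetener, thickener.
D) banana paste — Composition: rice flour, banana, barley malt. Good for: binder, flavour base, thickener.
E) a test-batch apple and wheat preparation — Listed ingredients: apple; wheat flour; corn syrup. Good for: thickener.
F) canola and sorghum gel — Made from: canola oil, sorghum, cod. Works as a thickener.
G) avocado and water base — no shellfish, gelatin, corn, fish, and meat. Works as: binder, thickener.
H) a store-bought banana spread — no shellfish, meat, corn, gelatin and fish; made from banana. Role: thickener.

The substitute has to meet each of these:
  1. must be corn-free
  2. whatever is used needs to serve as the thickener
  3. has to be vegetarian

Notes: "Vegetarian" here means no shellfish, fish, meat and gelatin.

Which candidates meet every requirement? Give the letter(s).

A, B, D, G, H

A: works as a thickener, vegetarian, no corn — keep
B: all constraints satisfied — keep
C: has gelatin, so not vegetarian — no
D: only barley malt, rice flour and banana; none excluded — keep
E: has corn syrup, so not corn-free — out
F: has cod, so not vegetarian — out
G: vegetarian, no corn — valid
H: works as a thickener, vegetarian, no corn — OK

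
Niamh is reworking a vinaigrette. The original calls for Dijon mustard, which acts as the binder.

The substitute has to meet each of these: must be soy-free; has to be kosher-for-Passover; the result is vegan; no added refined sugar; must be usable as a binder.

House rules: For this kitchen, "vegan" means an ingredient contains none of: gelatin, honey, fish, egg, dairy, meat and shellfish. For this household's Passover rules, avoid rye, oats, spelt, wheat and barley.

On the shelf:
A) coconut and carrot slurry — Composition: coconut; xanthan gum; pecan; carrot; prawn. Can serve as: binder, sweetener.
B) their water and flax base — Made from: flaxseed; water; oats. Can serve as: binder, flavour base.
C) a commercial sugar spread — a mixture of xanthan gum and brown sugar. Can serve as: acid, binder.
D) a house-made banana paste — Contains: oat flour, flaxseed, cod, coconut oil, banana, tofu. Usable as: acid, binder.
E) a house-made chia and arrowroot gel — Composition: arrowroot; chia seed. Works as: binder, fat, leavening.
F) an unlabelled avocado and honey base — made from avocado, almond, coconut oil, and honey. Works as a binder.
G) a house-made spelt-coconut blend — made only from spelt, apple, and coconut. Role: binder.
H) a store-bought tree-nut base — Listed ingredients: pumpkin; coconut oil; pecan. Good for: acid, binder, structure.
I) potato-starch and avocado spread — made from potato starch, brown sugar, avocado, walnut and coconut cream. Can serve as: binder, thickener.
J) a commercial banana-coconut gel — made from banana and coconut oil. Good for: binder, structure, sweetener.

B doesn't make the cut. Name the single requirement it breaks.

usable as a binder: satisfied
vegan: satisfied
kosher-for-Passover: has oats — fails
no-added-sugar: satisfied
soy-free: satisfied

kosher-for-Passover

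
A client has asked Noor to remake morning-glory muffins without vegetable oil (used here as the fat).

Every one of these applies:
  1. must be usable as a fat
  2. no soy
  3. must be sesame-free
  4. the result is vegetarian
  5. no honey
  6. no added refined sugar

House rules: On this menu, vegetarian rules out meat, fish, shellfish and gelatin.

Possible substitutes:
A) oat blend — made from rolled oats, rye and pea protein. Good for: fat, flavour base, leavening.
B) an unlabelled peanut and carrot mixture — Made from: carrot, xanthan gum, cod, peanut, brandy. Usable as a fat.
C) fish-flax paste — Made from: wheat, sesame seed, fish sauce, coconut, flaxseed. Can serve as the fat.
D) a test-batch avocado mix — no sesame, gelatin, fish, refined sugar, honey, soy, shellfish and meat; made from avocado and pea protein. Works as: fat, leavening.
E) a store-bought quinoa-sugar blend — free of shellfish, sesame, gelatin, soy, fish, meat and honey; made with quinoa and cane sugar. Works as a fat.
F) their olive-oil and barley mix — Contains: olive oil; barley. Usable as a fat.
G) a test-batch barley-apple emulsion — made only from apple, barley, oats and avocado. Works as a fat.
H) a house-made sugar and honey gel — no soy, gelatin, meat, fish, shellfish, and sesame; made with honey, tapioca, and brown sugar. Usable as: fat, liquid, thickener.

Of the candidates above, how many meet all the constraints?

4

A: only rolled oats, rye, and pea protein; none excluded — valid
B: has cod, so not vegetarian — out
C: has fish sauce, so not vegetarian; has sesame seed, so not sesame-free — out
D: vegetarian, no refined sugar — keep
E: has cane sugar, so not no-added-sugar — no
F: only barley and olive oil; none excluded — OK
G: nothing on the exclusion list — valid
H: has brown sugar, so not no-added-sugar; has honey, so not honey-free — reject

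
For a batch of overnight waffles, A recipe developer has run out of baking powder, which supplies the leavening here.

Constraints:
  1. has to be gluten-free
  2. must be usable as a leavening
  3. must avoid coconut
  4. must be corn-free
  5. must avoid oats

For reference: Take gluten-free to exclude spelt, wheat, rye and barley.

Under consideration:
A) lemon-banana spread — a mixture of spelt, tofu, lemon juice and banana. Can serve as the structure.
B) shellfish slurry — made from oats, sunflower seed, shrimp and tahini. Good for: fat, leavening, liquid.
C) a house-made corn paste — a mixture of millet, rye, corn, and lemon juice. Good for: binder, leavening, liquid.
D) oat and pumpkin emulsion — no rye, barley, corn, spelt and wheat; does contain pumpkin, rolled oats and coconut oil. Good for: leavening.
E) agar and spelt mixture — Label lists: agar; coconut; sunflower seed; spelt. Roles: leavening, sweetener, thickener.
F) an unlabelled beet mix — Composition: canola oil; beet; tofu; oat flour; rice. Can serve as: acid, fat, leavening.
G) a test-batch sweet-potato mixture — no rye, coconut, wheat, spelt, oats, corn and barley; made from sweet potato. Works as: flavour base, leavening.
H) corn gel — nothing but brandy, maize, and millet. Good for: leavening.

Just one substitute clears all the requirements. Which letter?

A: not usable as a leavening; has spelt, so not gluten-free — out
B: has oats, so not oat-free — out
C: has rye, so not gluten-free; has corn, so not corn-free — no
D: has rolled oats, so not oat-free; has coconut oil, so not coconut-free — reject
E: has spelt, so not gluten-free; has coconut, so not coconut-free — reject
F: has oat flour, so not oat-free — out
G: nothing on the exclusion list — valid
H: has maize, so not corn-free — reject

G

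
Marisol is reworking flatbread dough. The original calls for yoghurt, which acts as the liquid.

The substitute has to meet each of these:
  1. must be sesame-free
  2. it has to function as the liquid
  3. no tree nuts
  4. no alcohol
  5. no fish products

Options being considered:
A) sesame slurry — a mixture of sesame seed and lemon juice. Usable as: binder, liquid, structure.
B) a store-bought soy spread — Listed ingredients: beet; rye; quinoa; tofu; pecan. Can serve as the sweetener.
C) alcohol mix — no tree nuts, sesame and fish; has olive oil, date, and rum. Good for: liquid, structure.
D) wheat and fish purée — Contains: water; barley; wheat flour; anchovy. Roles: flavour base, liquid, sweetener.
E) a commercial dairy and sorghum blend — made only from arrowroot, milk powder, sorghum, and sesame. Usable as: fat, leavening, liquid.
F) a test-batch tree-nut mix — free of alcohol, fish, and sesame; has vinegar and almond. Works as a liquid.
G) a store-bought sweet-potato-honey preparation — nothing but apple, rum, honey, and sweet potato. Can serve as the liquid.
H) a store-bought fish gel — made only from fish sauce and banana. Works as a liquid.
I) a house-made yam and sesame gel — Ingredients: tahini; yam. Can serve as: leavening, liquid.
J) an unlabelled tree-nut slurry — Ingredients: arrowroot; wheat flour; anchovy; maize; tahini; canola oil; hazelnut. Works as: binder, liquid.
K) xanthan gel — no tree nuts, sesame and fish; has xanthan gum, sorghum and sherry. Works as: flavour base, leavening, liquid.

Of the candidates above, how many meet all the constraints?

0

A: has sesame seed, so not sesame-free — out
B: not usable as a liquid; has pecan, so not tree-nut-free — out
C: has rum, so not alcohol-free — no
D: has anchovy, so not fish-free — reject
E: has sesame, so not sesame-free — no
F: has almond, so not tree-nut-free — out
G: has rum, so not alcohol-free — reject
H: has fish sauce, so not fish-free — reject
I: has tahini, so not sesame-free — reject
J: has tahini, so not sesame-free; has hazelnut, so not tree-nut-free (and 1 more) — reject
K: has sherry, so not alcohol-free — reject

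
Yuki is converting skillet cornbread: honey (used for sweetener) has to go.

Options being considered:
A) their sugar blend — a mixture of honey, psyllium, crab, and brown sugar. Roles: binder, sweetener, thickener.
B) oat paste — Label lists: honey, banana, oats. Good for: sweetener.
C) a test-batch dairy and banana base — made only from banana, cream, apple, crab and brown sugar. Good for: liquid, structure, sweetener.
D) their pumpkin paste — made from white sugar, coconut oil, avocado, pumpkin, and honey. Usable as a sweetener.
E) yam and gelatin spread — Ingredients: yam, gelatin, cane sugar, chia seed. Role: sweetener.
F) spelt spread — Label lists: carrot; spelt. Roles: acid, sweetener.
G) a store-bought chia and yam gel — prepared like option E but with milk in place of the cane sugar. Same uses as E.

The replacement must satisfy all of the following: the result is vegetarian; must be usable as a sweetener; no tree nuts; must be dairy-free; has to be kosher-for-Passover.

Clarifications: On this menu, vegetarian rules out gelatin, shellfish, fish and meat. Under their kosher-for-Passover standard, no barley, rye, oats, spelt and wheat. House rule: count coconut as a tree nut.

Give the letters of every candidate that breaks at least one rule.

A: has crab, so not vegetarian — no
B: has oats, so not kosher-for-Passover — no
C: has crab, so not vegetarian; has cream, so not dairy-free — no
D: has coconut oil, so not tree-nut-free — out
E: has gelatin, so not vegetarian — no
F: has spelt, so not kosher-for-Passover — no
G: has gelatin, so not vegetarian; has milk, so not dairy-free — out

A, B, C, D, E, F, G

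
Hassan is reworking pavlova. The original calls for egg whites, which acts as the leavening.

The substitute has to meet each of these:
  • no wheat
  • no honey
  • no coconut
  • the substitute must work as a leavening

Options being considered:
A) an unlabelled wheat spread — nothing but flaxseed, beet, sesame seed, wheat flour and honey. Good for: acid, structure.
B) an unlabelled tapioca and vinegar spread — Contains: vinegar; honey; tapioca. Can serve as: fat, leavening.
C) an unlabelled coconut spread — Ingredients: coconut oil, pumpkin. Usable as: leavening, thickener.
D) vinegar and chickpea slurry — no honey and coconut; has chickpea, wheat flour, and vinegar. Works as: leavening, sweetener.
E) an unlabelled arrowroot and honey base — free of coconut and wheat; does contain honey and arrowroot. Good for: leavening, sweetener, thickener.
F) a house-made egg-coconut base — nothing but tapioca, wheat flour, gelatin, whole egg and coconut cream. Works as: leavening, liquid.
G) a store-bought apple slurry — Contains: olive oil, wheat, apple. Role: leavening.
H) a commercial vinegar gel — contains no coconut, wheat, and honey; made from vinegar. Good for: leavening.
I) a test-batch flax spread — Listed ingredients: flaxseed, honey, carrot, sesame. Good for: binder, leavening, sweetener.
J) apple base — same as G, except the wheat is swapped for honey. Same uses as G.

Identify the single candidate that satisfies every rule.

H

A: not usable as a leavening; has wheat flour, so not wheat-free (and 1 more) — reject
B: has honey, so not honey-free — reject
C: has coconut oil, so not coconut-free — no
D: has wheat flour, so not wheat-free — out
E: has honey, so not honey-free — out
F: has wheat flour, so not wheat-free; has coconut cream, so not coconut-free — no
G: has wheat, so not wheat-free — reject
H: no honey, no wheat — valid
I: has honey, so not honey-free — no
J: has honey, so not honey-free — reject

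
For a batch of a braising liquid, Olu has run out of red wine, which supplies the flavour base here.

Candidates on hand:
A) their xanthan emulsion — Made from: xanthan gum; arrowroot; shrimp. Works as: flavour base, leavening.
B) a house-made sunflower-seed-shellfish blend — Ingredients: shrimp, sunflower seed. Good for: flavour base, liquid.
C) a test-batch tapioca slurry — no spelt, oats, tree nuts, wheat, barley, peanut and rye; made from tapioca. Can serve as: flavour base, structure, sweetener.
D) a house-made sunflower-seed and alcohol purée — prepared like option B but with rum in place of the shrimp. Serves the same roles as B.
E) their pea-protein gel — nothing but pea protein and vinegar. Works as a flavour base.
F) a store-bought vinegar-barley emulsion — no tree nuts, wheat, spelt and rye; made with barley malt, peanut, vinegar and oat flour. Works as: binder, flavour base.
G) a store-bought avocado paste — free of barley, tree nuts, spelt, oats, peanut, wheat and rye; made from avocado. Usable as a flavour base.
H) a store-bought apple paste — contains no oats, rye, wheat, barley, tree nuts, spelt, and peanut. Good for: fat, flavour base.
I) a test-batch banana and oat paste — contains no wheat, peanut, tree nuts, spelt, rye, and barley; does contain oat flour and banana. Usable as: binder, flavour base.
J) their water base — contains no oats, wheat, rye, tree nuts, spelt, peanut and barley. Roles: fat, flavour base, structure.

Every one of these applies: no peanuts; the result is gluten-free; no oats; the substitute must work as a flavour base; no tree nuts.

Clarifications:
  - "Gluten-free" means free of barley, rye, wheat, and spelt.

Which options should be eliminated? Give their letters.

F, I

A: all constraints satisfied — OK
B: only shrimp and sunflower seed; none excluded — OK
C: no tree nuts, no peanut — OK
D: only rum and sunflower seed; none excluded — OK
E: only pea protein and vinegar; none excluded — valid
F: has barley malt, so not gluten-free; has oat flour, so not oat-free (and 1 more) — out
G: no peanut, gluten-free — valid
H: nothing on the exclusion list — OK
I: has oat flour, so not oat-free — reject
J: works as a flavour base, gluten-free, no oats — OK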